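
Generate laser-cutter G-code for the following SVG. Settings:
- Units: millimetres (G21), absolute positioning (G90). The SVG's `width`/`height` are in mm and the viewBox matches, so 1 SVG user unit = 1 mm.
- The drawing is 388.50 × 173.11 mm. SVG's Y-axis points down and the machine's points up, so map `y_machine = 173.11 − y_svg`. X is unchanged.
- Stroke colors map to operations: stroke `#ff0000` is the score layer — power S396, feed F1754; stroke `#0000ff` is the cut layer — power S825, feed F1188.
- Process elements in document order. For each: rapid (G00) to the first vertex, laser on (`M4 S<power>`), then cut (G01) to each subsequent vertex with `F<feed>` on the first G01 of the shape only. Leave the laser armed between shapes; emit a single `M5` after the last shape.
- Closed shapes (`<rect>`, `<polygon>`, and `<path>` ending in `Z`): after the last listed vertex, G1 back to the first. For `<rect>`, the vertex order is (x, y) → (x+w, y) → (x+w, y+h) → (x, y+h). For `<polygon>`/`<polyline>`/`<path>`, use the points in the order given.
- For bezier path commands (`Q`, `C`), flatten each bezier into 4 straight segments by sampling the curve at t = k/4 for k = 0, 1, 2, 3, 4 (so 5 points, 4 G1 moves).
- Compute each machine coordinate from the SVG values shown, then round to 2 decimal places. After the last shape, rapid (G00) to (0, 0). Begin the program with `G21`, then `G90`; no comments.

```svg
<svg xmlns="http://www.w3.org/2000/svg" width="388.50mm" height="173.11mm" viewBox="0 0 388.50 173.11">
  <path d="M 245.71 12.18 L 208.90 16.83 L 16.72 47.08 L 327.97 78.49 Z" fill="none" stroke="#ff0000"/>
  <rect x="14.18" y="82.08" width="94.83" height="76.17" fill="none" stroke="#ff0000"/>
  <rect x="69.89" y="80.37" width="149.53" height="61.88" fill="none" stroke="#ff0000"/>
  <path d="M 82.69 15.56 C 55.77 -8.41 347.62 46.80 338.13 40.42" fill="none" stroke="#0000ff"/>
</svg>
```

G21
G90
G00 X245.71 Y160.93
M4 S396
G01 X208.90 Y156.28 F1754
G01 X16.72 Y126.03
G01 X327.97 Y94.62
G01 X245.71 Y160.93
G00 X14.18 Y91.03
M4 S396
G01 X109.01 Y91.03 F1754
G01 X109.01 Y14.86
G01 X14.18 Y14.86
G01 X14.18 Y91.03
G00 X69.89 Y92.74
M4 S396
G01 X219.42 Y92.74 F1754
G01 X219.42 Y30.86
G01 X69.89 Y30.86
G01 X69.89 Y92.74
G00 X82.69 Y157.55
M4 S825
G01 X112.58 Y162.88 F1188
G01 X203.87 Y151.72
G01 X298.44 Y137.25
G01 X338.13 Y132.69
M5
G00 X0.00 Y0.00

Since the viewBox matches the mm dimensions, user units are millimetres directly. The only transform is the Y-flip y_m = 173.11 − y_svg.

Shape 1 is a closed polygon drawn with `<path>`. Its stroke #ff0000 means score at S396, F1754. After flipping Y the toolpath is (245.71,160.93) → (208.90,156.28) → (16.72,126.03) → (327.97,94.62) → (245.71,160.93), returning to the start.

Shape 2 is a rectangle drawn with `<rect>`. Its stroke #ff0000 means score at S396, F1754. After flipping Y the toolpath is (14.18,91.03) → (109.01,91.03) → (109.01,14.86) → (14.18,14.86) → (14.18,91.03), returning to the start.

Shape 3 is a rectangle drawn with `<rect>`. Its stroke #ff0000 means score at S396, F1754. After flipping Y the toolpath is (69.89,92.74) → (219.42,92.74) → (219.42,30.86) → (69.89,30.86) → (69.89,92.74), returning to the start.

Shape 4 is a cubic bezier drawn with `<path>`. Its stroke #0000ff means cut at S825, F1188. After flipping Y the toolpath is (82.69,157.55) → (112.58,162.88) → (203.87,151.72) → (298.44,137.25) → (338.13,132.69).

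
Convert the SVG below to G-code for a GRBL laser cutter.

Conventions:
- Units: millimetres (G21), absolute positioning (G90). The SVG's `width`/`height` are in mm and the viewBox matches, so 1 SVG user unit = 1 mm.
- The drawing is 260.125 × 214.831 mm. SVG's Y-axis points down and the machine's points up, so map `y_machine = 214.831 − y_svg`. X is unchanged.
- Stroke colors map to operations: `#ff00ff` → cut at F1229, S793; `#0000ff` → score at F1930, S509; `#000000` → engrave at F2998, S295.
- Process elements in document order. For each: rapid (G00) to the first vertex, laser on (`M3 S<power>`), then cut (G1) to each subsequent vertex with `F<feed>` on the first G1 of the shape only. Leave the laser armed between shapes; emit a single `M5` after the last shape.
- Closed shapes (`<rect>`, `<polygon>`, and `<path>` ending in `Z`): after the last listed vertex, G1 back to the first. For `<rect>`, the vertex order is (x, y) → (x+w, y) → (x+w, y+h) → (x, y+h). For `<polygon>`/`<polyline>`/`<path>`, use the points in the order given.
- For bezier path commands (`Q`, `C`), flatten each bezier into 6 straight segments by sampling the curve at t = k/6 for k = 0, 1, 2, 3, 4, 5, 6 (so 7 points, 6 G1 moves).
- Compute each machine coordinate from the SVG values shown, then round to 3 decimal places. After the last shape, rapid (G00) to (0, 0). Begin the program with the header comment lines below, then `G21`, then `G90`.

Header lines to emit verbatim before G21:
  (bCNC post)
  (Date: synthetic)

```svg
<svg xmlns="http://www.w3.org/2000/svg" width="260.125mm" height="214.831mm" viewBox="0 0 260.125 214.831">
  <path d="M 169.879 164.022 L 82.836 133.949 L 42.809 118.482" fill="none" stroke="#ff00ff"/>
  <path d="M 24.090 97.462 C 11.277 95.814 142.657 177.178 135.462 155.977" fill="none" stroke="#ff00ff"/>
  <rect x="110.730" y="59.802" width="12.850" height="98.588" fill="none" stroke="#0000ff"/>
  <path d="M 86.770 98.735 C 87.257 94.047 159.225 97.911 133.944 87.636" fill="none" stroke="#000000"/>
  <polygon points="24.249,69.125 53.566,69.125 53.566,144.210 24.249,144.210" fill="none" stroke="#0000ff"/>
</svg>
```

(bCNC post)
(Date: synthetic)
G21
G90
G00 X169.879 Y50.809
M3 S793
G1 X82.836 Y80.882 F1229
G1 X42.809 Y96.349
G00 X24.090 Y117.369
M3 S793
G1 X28.390 Y112.134 F1229
G1 X48.868 Y98.220
G1 X77.669 Y80.779
G1 X106.938 Y64.968
G1 X128.821 Y55.941
G1 X135.462 Y58.854
G00 X110.730 Y155.029
M3 S509
G1 X123.580 Y155.029 F1930
G1 X123.580 Y56.441
G1 X110.730 Y56.441
G1 X110.730 Y155.029
G00 X86.770 Y116.096
M3 S295
G1 X92.189 Y117.832 F2998
G1 X104.835 Y118.774
G1 X120.020 Y119.550
G1 X133.058 Y120.793
G1 X139.262 Y123.131
G1 X133.944 Y127.195
G00 X24.249 Y145.706
M3 S509
G1 X53.566 Y145.706 F1930
G1 X53.566 Y70.621
G1 X24.249 Y70.621
G1 X24.249 Y145.706
M5
G00 X0.000 Y0.000

1 u = 1 mm; y_m = 214.831 − y.

[1] `<path>` open polyline, #ff00ff→cut S793 F1229: (169.879,50.809) → (82.836,80.882) → (42.809,96.349)

[2] `<path>` cubic bezier, #ff00ff→cut S793 F1229: (24.090,117.369) → (28.390,112.134) → (48.868,98.220) → (77.669,80.779) → (106.938,64.968) → (128.821,55.941) → (135.462,58.854)

[3] `<rect>` rectangle, #0000ff→score S509 F1930: (110.730,155.029) → (123.580,155.029) → (123.580,56.441) → (110.730,56.441) → (110.730,155.029) (closed)

[4] `<path>` cubic bezier, #000000→engrave S295 F2998: (86.770,116.096) → (92.189,117.832) → (104.835,118.774) → (120.020,119.550) → (133.058,120.793) → (139.262,123.131) → (133.944,127.195)

[5] `<polygon>` rectangle, #0000ff→score S509 F1930: (24.249,145.706) → (53.566,145.706) → (53.566,70.621) → (24.249,70.621) → (24.249,145.706) (closed)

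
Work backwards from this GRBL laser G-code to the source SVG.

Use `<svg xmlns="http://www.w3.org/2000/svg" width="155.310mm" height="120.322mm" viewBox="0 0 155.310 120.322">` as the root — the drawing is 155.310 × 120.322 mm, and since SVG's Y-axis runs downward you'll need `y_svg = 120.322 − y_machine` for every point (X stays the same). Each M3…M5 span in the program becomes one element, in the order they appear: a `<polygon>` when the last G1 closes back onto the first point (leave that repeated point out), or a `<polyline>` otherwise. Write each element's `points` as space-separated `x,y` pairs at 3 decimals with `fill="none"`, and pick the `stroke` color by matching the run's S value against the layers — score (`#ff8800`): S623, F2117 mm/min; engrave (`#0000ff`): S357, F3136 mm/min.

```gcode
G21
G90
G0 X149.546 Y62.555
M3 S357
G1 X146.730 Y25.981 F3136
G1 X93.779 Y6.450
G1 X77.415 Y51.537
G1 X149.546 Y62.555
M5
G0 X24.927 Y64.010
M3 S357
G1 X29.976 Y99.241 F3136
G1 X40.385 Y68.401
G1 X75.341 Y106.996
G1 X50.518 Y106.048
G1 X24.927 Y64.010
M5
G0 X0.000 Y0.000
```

<svg xmlns="http://www.w3.org/2000/svg" width="155.310mm" height="120.322mm" viewBox="0 0 155.310 120.322">
  <polygon points="149.546,57.767 146.730,94.341 93.779,113.872 77.415,68.785" fill="none" stroke="#0000ff"/>
  <polygon points="24.927,56.312 29.976,21.081 40.385,51.921 75.341,13.326 50.518,14.274" fill="none" stroke="#0000ff"/>
</svg>

Machine Y-up, SVG Y-down with viewBox height 120.322, so y_svg = 120.322 − y_machine; X carries over. Every run uses S357, so all elements get stroke `#0000ff` (engrave).

Run 1: The run returns to its start, so emit a `<polygon>` with points (Y-flipped): 149.546,57.767 146.730,94.341 93.779,113.872 77.415,68.785.

Run 2: The run returns to its start, so emit a `<polygon>` with points (Y-flipped): 24.927,56.312 29.976,21.081 40.385,51.921 75.341,13.326 50.518,14.274.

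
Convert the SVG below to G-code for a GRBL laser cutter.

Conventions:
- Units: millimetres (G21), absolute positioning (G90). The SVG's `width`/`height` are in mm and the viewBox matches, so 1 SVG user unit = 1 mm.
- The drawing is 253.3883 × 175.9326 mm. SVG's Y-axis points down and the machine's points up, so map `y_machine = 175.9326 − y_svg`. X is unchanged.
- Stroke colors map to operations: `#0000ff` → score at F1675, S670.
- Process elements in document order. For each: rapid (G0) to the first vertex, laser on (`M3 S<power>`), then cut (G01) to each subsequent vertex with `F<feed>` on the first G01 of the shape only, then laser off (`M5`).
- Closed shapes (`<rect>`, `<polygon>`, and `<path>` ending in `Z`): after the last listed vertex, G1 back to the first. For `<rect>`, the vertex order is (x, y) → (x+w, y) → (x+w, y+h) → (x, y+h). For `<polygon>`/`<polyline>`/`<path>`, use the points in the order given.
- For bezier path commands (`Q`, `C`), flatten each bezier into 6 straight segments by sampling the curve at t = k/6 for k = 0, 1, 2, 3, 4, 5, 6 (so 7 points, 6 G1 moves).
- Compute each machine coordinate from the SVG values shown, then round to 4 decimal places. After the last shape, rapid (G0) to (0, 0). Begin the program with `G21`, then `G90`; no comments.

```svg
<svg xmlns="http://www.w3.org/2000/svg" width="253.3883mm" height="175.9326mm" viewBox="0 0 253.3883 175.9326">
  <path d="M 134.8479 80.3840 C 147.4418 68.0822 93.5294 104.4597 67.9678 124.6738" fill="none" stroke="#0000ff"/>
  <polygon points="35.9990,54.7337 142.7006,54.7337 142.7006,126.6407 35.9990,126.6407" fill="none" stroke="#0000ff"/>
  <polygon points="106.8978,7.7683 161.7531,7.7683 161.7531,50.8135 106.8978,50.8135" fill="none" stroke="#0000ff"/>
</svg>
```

G21
G90
G0 X134.8479 Y95.5486
M3 S670
G01 X136.0418 Y97.9431 F1675
G01 X128.7863 Y94.0255
G01 X115.7162 Y85.5972
G01 X99.4664 Y74.4591
G01 X82.6720 Y62.4126
G01 X67.9678 Y51.2588
M5
G0 X35.9990 Y121.1989
M3 S670
G01 X142.7006 Y121.1989 F1675
G01 X142.7006 Y49.2919
G01 X35.9990 Y49.2919
G01 X35.9990 Y121.1989
M5
G0 X106.8978 Y168.1643
M3 S670
G01 X161.7531 Y168.1643 F1675
G01 X161.7531 Y125.1191
G01 X106.8978 Y125.1191
G01 X106.8978 Y168.1643
M5
G0 X0.0000 Y0.0000

viewBox `0 0 253.3883 175.9326` with mm width/height → 1 unit = 1 mm. Flip: y_m = 175.9326 − y_svg.

**Shape 1** — `<path>` cubic bezier, stroke `#0000ff` → score (S670, F1675). Control points (SVG): P0=(134.8479,80.3840), P1=(147.4418,68.0822), P2=(93.5294,104.4597), P3=(67.9678,124.6738); sampled at t=k/6. Machine vertices: (134.8479,95.5486) → (136.0418,97.9431) → (128.7863,94.0255) → (115.7162,85.5972) → (99.4664,74.4591) → (82.6720,62.4126) → (67.9678,51.2588). Open path.

**Shape 2** — `<polygon>` rectangle, stroke `#0000ff` → score (S670, F1675). Machine vertices: (35.9990,121.1989) → (142.7006,121.1989) → (142.7006,49.2919) → (35.9990,49.2919) → (35.9990,121.1989). Closed: final G1 returns to the first vertex.

**Shape 3** — `<polygon>` rectangle, stroke `#0000ff` → score (S670, F1675). Machine vertices: (106.8978,168.1643) → (161.7531,168.1643) → (161.7531,125.1191) → (106.8978,125.1191) → (106.8978,168.1643). Closed: final G1 returns to the first vertex.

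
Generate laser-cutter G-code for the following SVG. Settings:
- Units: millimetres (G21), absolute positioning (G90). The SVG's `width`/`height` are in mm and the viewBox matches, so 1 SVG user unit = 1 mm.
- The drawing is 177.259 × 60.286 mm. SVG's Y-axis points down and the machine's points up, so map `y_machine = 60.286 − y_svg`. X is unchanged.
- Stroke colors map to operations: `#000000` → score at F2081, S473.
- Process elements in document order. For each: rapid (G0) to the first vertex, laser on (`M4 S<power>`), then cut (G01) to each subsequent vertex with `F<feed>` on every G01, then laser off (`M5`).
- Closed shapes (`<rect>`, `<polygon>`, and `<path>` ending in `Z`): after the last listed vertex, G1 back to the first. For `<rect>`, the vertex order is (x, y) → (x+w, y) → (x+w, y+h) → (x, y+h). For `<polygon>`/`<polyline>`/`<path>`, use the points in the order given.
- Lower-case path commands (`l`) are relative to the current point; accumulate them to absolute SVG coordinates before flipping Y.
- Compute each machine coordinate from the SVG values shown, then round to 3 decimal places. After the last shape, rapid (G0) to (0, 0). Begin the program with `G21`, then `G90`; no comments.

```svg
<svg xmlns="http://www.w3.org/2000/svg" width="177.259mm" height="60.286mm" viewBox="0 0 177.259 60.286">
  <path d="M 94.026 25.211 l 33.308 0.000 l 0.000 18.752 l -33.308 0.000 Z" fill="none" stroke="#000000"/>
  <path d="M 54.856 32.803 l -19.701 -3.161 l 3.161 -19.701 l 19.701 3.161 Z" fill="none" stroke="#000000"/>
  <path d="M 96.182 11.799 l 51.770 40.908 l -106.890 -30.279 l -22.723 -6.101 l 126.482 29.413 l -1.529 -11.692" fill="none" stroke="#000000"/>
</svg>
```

G21
G90
G0 X94.026 Y35.075
M4 S473
G01 X127.334 Y35.075 F2081
G01 X127.334 Y16.323 F2081
G01 X94.026 Y16.323 F2081
G01 X94.026 Y35.075 F2081
M5
G0 X54.856 Y27.483
M4 S473
G01 X35.155 Y30.644 F2081
G01 X38.316 Y50.345 F2081
G01 X58.017 Y47.184 F2081
G01 X54.856 Y27.483 F2081
M5
G0 X96.182 Y48.487
M4 S473
G01 X147.952 Y7.579 F2081
G01 X41.062 Y37.858 F2081
G01 X18.339 Y43.959 F2081
G01 X144.821 Y14.546 F2081
G01 X143.292 Y26.238 F2081
M5
G0 X0.000 Y0.000

viewBox `0 0 177.259 60.286` with mm width/height → 1 unit = 1 mm. Flip: y_m = 60.286 − y_svg.

**Shape 1** — `<path>` rectangle, stroke `#000000` → score (S473, F2081). Machine vertices: (94.026,35.075) → (127.334,35.075) → (127.334,16.323) → (94.026,16.323) → (94.026,35.075). Closed: final G1 returns to the first vertex.

**Shape 2** — `<path>` regular polygon, stroke `#000000` → score (S473, F2081). Machine vertices: (54.856,27.483) → (35.155,30.644) → (38.316,50.345) → (58.017,47.184) → (54.856,27.483). Closed: final G1 returns to the first vertex.

**Shape 3** — `<path>` open polyline, stroke `#000000` → score (S473, F2081). Machine vertices: (96.182,48.487) → (147.952,7.579) → (41.062,37.858) → (18.339,43.959) → (144.821,14.546) → (143.292,26.238). Open path.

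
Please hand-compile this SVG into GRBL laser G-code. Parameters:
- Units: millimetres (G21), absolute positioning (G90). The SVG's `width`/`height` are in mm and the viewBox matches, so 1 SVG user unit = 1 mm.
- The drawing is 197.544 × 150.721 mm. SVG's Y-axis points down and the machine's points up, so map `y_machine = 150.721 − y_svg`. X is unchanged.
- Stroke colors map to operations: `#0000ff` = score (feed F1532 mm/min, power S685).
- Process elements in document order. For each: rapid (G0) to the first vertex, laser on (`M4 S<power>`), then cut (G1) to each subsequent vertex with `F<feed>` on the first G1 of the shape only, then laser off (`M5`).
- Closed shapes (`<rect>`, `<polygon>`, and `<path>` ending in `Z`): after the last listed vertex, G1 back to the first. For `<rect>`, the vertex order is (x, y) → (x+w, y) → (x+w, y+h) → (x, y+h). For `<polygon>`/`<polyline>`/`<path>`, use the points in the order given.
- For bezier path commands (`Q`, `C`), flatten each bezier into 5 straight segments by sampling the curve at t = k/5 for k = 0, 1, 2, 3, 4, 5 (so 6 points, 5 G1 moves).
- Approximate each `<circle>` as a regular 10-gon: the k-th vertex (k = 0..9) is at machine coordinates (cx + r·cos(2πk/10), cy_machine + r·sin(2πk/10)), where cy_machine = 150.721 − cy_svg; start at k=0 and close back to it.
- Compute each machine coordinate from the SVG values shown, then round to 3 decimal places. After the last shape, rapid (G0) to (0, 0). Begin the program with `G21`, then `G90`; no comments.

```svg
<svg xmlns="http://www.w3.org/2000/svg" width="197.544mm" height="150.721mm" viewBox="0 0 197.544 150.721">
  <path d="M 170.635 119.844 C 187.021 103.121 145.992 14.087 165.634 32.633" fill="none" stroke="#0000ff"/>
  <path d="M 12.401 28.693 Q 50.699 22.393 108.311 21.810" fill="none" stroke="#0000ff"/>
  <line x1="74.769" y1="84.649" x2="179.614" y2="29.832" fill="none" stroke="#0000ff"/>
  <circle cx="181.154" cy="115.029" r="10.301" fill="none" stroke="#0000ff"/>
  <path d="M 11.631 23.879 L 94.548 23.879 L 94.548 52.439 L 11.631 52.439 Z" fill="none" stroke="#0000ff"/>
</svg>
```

1 u = 1 mm; y_m = 150.721 − y.

[1] `<path>` cubic bezier, #0000ff→score S685 F1532: (170.635,30.877) → (174.521,48.149) → (170.297,74.141) → (163.628,100.218) → (160.185,117.745) → (165.634,118.088)

[2] `<path>` quadratic bezier, #0000ff→score S685 F1532: (12.401,122.028) → (28.493,124.319) → (46.130,126.153) → (65.312,127.530) → (86.039,128.449) → (108.311,128.911)

[3] `<line>` line segment, #0000ff→score S685 F1532: (74.769,66.072) → (179.614,120.889)

[4] `<circle>` circle, #0000ff→score S685 F1532: (191.455,35.692) → (189.488,41.747) → (184.337,45.489) → (177.971,45.489) → (172.820,41.747) → (170.853,35.692) → (172.820,29.637) → (177.971,25.895) → (184.337,25.895) → (189.488,29.637) → (191.455,35.692) (closed)

[5] `<path>` rectangle, #0000ff→score S685 F1532: (11.631,126.842) → (94.548,126.842) → (94.548,98.282) → (11.631,98.282) → (11.631,126.842) (closed)

G21
G90
G0 X170.635 Y30.877
M4 S685
G1 X174.521 Y48.149 F1532
G1 X170.297 Y74.141
G1 X163.628 Y100.218
G1 X160.185 Y117.745
G1 X165.634 Y118.088
M5
G0 X12.401 Y122.028
M4 S685
G1 X28.493 Y124.319 F1532
G1 X46.130 Y126.153
G1 X65.312 Y127.530
G1 X86.039 Y128.449
G1 X108.311 Y128.911
M5
G0 X74.769 Y66.072
M4 S685
G1 X179.614 Y120.889 F1532
M5
G0 X191.455 Y35.692
M4 S685
G1 X189.488 Y41.747 F1532
G1 X184.337 Y45.489
G1 X177.971 Y45.489
G1 X172.820 Y41.747
G1 X170.853 Y35.692
G1 X172.820 Y29.637
G1 X177.971 Y25.895
G1 X184.337 Y25.895
G1 X189.488 Y29.637
G1 X191.455 Y35.692
M5
G0 X11.631 Y126.842
M4 S685
G1 X94.548 Y126.842 F1532
G1 X94.548 Y98.282
G1 X11.631 Y98.282
G1 X11.631 Y126.842
M5
G0 X0.000 Y0.000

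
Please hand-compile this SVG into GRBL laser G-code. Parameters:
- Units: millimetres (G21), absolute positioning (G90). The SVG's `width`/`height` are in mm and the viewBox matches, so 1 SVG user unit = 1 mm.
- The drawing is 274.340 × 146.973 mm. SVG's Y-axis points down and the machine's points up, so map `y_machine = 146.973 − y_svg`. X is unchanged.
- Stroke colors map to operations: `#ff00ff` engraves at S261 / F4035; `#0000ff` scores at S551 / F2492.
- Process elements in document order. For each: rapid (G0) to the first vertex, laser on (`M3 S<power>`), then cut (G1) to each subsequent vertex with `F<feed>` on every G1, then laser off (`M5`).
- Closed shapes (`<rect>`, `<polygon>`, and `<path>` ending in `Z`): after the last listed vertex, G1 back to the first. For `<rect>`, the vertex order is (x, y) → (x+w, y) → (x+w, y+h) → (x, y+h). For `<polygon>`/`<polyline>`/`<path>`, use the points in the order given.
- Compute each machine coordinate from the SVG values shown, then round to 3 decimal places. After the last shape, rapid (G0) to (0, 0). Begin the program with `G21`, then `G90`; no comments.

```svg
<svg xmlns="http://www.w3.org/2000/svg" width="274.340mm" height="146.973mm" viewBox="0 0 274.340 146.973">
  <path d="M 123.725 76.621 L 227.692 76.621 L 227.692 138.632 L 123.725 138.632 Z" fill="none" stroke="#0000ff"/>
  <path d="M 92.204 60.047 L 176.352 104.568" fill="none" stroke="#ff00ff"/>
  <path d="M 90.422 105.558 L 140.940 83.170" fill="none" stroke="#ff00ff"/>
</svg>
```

G21
G90
G0 X123.725 Y70.352
M3 S551
G1 X227.692 Y70.352 F2492
G1 X227.692 Y8.341 F2492
G1 X123.725 Y8.341 F2492
G1 X123.725 Y70.352 F2492
M5
G0 X92.204 Y86.926
M3 S261
G1 X176.352 Y42.405 F4035
M5
G0 X90.422 Y41.415
M3 S261
G1 X140.940 Y63.803 F4035
M5
G0 X0.000 Y0.000

Since the viewBox matches the mm dimensions, user units are millimetres directly. The only transform is the Y-flip y_m = 146.973 − y_svg.

Shape 1 is a rectangle drawn with `<path>`. Its stroke #0000ff means score at S551, F2492. After flipping Y the toolpath is (123.725,70.352) → (227.692,70.352) → (227.692,8.341) → (123.725,8.341) → (123.725,70.352), returning to the start.

Shape 2 is a line segment drawn with `<path>`. Its stroke #ff00ff means engrave at S261, F4035. After flipping Y the toolpath is (92.204,86.926) → (176.352,42.405).

Shape 3 is a line segment drawn with `<path>`. Its stroke #ff00ff means engrave at S261, F4035. After flipping Y the toolpath is (90.422,41.415) → (140.940,63.803).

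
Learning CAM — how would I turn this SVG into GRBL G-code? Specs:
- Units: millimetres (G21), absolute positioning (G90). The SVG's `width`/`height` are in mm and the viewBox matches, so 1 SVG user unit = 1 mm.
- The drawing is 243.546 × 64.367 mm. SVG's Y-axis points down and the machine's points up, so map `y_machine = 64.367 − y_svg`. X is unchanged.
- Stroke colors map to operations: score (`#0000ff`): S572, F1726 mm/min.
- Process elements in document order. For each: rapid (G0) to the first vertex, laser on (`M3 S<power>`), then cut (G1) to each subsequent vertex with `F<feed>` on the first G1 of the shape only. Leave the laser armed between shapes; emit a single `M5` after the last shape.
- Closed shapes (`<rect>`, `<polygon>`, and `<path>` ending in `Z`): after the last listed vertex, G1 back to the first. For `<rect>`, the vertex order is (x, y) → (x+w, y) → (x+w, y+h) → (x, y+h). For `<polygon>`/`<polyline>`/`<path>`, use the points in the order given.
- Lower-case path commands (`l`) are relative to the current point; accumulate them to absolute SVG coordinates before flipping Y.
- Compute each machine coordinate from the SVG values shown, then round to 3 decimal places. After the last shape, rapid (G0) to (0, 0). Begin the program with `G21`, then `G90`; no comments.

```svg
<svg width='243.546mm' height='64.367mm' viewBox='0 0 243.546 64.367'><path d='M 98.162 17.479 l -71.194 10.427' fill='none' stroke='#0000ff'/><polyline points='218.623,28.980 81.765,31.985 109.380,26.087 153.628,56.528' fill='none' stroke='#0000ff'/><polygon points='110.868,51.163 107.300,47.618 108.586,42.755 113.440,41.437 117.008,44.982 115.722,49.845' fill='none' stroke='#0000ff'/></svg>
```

1 u = 1 mm; y_m = 64.367 − y.

[1] `<path>` line segment, #0000ff→score S572 F1726: (98.162,46.888) → (26.968,36.461)

[2] `<polyline>` open polyline, #0000ff→score S572 F1726: (218.623,35.387) → (81.765,32.382) → (109.380,38.280) → (153.628,7.839)

[3] `<polygon>` regular polygon, #0000ff→score S572 F1726: (110.868,13.204) → (107.300,16.749) → (108.586,21.612) → (113.440,22.930) → (117.008,19.385) → (115.722,14.522) → (110.868,13.204) (closed)

G21
G90
G0 X98.162 Y46.888
M3 S572
G1 X26.968 Y36.461 F1726
G0 X218.623 Y35.387
M3 S572
G1 X81.765 Y32.382 F1726
G1 X109.380 Y38.280
G1 X153.628 Y7.839
G0 X110.868 Y13.204
M3 S572
G1 X107.300 Y16.749 F1726
G1 X108.586 Y21.612
G1 X113.440 Y22.930
G1 X117.008 Y19.385
G1 X115.722 Y14.522
G1 X110.868 Y13.204
M5
G0 X0.000 Y0.000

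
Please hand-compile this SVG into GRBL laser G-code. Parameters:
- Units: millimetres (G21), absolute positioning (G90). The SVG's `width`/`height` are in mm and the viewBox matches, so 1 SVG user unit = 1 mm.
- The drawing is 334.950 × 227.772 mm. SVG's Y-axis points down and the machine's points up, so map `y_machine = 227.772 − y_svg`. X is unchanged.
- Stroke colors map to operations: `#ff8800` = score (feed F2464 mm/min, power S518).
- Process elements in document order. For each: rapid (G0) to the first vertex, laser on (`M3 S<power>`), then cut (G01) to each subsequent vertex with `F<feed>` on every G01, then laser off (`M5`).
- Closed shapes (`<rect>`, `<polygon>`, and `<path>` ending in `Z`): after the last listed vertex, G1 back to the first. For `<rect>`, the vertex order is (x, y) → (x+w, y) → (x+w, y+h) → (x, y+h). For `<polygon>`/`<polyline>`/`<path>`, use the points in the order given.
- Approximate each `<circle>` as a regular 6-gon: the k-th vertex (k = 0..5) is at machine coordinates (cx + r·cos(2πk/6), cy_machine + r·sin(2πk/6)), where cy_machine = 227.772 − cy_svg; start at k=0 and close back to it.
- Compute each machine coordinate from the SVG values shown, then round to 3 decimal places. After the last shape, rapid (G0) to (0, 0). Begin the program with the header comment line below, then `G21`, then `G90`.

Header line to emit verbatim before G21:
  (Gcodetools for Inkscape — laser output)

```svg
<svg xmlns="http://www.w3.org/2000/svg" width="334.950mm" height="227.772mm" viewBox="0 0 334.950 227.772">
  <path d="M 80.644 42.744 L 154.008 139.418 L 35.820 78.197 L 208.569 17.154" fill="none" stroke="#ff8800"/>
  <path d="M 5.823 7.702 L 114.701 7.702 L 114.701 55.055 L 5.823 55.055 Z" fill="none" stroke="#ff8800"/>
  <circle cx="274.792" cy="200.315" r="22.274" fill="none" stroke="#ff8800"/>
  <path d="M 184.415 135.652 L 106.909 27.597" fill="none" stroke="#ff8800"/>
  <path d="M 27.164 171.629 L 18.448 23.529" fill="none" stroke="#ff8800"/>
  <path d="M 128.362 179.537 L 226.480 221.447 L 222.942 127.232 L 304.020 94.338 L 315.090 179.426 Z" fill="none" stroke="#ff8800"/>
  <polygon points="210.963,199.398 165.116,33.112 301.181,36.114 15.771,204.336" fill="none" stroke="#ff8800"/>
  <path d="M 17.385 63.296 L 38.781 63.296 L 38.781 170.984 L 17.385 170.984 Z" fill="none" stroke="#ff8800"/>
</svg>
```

(Gcodetools for Inkscape — laser output)
G21
G90
G0 X80.644 Y185.028
M3 S518
G01 X154.008 Y88.354 F2464
G01 X35.820 Y149.575 F2464
G01 X208.569 Y210.618 F2464
M5
G0 X5.823 Y220.070
M3 S518
G01 X114.701 Y220.070 F2464
G01 X114.701 Y172.717 F2464
G01 X5.823 Y172.717 F2464
G01 X5.823 Y220.070 F2464
M5
G0 X297.066 Y27.457
M3 S518
G01 X285.929 Y46.747 F2464
G01 X263.655 Y46.747 F2464
G01 X252.518 Y27.457 F2464
G01 X263.655 Y8.167 F2464
G01 X285.929 Y8.167 F2464
G01 X297.066 Y27.457 F2464
M5
G0 X184.415 Y92.120
M3 S518
G01 X106.909 Y200.175 F2464
M5
G0 X27.164 Y56.143
M3 S518
G01 X18.448 Y204.243 F2464
M5
G0 X128.362 Y48.235
M3 S518
G01 X226.480 Y6.325 F2464
G01 X222.942 Y100.540 F2464
G01 X304.020 Y133.434 F2464
G01 X315.090 Y48.346 F2464
G01 X128.362 Y48.235 F2464
M5
G0 X210.963 Y28.374
M3 S518
G01 X165.116 Y194.660 F2464
G01 X301.181 Y191.658 F2464
G01 X15.771 Y23.436 F2464
G01 X210.963 Y28.374 F2464
M5
G0 X17.385 Y164.476
M3 S518
G01 X38.781 Y164.476 F2464
G01 X38.781 Y56.788 F2464
G01 X17.385 Y56.788 F2464
G01 X17.385 Y164.476 F2464
M5
G0 X0.000 Y0.000

Since the viewBox matches the mm dimensions, user units are millimetres directly. The only transform is the Y-flip y_m = 227.772 − y_svg.

Shape 1 is a open polyline drawn with `<path>`. Its stroke #ff8800 means score at S518, F2464. After flipping Y the toolpath is (80.644,185.028) → (154.008,88.354) → (35.820,149.575) → (208.569,210.618).

Shape 2 is a rectangle drawn with `<path>`. Its stroke #ff8800 means score at S518, F2464. After flipping Y the toolpath is (5.823,220.070) → (114.701,220.070) → (114.701,172.717) → (5.823,172.717) → (5.823,220.070), returning to the start.

Shape 3 is a circle drawn with `<circle>`. Its stroke #ff8800 means score at S518, F2464. After flipping Y the toolpath is (297.066,27.457) → (285.929,46.747) → (263.655,46.747) → (252.518,27.457) → (263.655,8.167) → (285.929,8.167) → (297.066,27.457), returning to the start.

Shape 4 is a line segment drawn with `<path>`. Its stroke #ff8800 means score at S518, F2464. After flipping Y the toolpath is (184.415,92.120) → (106.909,200.175).

Shape 5 is a line segment drawn with `<path>`. Its stroke #ff8800 means score at S518, F2464. After flipping Y the toolpath is (27.164,56.143) → (18.448,204.243).

Shape 6 is a closed polygon drawn with `<path>`. Its stroke #ff8800 means score at S518, F2464. After flipping Y the toolpath is (128.362,48.235) → (226.480,6.325) → (222.942,100.540) → (304.020,133.434) → (315.090,48.346) → (128.362,48.235), returning to the start.

Shape 7 is a closed polygon drawn with `<polygon>`. Its stroke #ff8800 means score at S518, F2464. After flipping Y the toolpath is (210.963,28.374) → (165.116,194.660) → (301.181,191.658) → (15.771,23.436) → (210.963,28.374), returning to the start.

Shape 8 is a rectangle drawn with `<path>`. Its stroke #ff8800 means score at S518, F2464. After flipping Y the toolpath is (17.385,164.476) → (38.781,164.476) → (38.781,56.788) → (17.385,56.788) → (17.385,164.476), returning to the start.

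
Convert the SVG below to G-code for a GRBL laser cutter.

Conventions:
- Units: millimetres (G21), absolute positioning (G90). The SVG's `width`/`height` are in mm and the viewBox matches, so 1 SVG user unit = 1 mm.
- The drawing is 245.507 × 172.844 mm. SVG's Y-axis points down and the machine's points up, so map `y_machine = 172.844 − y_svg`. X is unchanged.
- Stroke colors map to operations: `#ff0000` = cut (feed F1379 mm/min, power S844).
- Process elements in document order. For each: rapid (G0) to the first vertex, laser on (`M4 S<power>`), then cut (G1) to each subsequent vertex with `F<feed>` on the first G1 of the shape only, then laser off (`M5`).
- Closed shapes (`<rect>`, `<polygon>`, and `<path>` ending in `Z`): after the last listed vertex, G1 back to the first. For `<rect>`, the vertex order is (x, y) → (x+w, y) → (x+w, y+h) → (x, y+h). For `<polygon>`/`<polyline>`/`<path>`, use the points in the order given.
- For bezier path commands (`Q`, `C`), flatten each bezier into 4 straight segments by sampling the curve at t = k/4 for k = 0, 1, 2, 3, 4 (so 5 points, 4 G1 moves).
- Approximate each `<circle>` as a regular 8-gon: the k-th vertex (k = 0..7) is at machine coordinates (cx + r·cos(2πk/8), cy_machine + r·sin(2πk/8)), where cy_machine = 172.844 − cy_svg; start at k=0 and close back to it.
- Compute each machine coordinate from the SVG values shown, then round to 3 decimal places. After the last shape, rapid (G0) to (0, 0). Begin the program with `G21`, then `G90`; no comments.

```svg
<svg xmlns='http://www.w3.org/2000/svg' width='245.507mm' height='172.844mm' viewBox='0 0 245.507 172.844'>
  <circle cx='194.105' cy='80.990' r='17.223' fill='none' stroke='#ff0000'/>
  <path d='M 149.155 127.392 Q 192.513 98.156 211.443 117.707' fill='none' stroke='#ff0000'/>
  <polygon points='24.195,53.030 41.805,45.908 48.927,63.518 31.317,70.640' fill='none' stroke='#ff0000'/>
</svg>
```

G21
G90
G0 X211.328 Y91.854
M4 S844
G1 X206.284 Y104.033 F1379
G1 X194.105 Y109.077
G1 X181.926 Y104.033
G1 X176.882 Y91.854
G1 X181.926 Y79.675
G1 X194.105 Y74.631
G1 X206.284 Y79.675
G1 X211.328 Y91.854
M5
G0 X149.155 Y45.452
M4 S844
G1 X169.307 Y57.021 F1379
G1 X186.406 Y62.491
G1 X200.451 Y61.863
G1 X211.443 Y55.137
M5
G0 X24.195 Y119.814
M4 S844
G1 X41.805 Y126.936 F1379
G1 X48.927 Y109.326
G1 X31.317 Y102.204
G1 X24.195 Y119.814
M5
G0 X0.000 Y0.000

viewBox `0 0 245.507 172.844` with mm width/height → 1 unit = 1 mm. Flip: y_m = 172.844 − y_svg.

**Shape 1** — `<circle>` circle, stroke `#ff0000` → cut (S844, F1379). Machine vertices: (211.328,91.854) → (206.284,104.033) → (194.105,109.077) → (181.926,104.033) → (176.882,91.854) → (181.926,79.675) → (194.105,74.631) → (206.284,79.675) → (211.328,91.854). Closed: final G1 returns to the first vertex.

**Shape 2** — `<path>` quadratic bezier, stroke `#ff0000` → cut (S844, F1379). Control points (SVG): P0=(149.155,127.392), P1=(192.513,98.156), P2=(211.443,117.707); sampled at t=k/4. Machine vertices: (149.155,45.452) → (169.307,57.021) → (186.406,62.491) → (200.451,61.863) → (211.443,55.137). Open path.

**Shape 3** — `<polygon>` regular polygon, stroke `#ff0000` → cut (S844, F1379). Machine vertices: (24.195,119.814) → (41.805,126.936) → (48.927,109.326) → (31.317,102.204) → (24.195,119.814). Closed: final G1 returns to the first vertex.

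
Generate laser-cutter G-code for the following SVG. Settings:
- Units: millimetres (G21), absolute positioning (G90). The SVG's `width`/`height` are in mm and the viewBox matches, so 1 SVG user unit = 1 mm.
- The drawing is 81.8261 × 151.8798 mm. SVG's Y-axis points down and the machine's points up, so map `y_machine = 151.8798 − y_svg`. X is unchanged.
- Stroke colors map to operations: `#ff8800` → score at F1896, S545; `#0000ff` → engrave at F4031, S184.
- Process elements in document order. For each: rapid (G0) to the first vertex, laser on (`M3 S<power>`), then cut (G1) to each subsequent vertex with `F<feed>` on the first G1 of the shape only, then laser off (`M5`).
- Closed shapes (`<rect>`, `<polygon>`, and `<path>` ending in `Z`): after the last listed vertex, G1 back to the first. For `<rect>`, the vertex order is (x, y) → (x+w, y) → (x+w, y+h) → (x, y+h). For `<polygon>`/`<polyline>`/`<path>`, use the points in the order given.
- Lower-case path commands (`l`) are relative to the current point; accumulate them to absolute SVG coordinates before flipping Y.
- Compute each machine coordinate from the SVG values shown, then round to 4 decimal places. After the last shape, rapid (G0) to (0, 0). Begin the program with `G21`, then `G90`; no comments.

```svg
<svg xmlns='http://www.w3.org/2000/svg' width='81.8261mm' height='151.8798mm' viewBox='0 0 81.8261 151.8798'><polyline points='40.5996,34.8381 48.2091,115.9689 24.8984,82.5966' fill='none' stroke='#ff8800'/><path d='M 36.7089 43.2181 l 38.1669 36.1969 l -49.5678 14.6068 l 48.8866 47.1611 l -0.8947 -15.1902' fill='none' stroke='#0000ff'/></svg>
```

Since the viewBox matches the mm dimensions, user units are millimetres directly. The only transform is the Y-flip y_m = 151.8798 − y_svg.

Shape 1 is a open polyline drawn with `<polyline>`. Its stroke #ff8800 means score at S545, F1896. After flipping Y the toolpath is (40.5996,117.0417) → (48.2091,35.9109) → (24.8984,69.2832).

Shape 2 is a open polyline drawn with `<path>`. Its stroke #0000ff means engrave at S184, F4031. After flipping Y the toolpath is (36.7089,108.6617) → (74.8758,72.4648) → (25.3080,57.8580) → (74.1946,10.6969) → (73.2999,25.8871).

G21
G90
G0 X40.5996 Y117.0417
M3 S545
G1 X48.2091 Y35.9109 F1896
G1 X24.8984 Y69.2832
M5
G0 X36.7089 Y108.6617
M3 S184
G1 X74.8758 Y72.4648 F4031
G1 X25.3080 Y57.8580
G1 X74.1946 Y10.6969
G1 X73.2999 Y25.8871
M5
G0 X0.0000 Y0.0000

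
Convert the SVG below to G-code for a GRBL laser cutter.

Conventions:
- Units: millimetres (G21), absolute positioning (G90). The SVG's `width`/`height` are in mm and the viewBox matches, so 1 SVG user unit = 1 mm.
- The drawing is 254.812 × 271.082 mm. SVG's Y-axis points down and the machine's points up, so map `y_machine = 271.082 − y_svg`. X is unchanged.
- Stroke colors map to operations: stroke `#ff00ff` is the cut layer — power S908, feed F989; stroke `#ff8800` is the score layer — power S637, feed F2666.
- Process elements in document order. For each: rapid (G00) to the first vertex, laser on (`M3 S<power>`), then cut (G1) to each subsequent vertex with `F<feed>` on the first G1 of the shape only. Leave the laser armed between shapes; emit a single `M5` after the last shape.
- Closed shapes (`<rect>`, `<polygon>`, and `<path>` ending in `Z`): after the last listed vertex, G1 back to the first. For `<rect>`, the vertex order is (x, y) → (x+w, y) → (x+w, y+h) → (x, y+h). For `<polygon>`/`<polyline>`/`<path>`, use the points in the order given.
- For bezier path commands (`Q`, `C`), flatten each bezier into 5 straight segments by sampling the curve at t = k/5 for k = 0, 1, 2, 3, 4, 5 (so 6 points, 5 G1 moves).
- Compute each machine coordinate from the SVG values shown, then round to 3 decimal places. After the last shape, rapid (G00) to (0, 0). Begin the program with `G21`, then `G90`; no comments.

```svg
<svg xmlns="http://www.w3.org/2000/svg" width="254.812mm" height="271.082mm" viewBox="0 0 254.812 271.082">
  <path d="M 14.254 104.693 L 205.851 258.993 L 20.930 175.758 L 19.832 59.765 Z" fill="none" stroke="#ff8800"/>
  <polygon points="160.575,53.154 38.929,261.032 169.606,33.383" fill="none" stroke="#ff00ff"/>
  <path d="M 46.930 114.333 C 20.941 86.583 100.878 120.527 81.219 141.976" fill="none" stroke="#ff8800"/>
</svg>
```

viewBox `0 0 254.812 271.082` with mm width/height → 1 unit = 1 mm. Flip: y_m = 271.082 − y_svg.

**Shape 1** — `<path>` closed polygon, stroke `#ff8800` → score (S637, F2666). Machine vertices: (14.254,166.389) → (205.851,12.089) → (20.930,95.324) → (19.832,211.317) → (14.254,166.389). Closed: final G1 returns to the first vertex.

**Shape 2** — `<polygon>` closed polygon, stroke `#ff00ff` → cut (S908, F989). Machine vertices: (160.575,217.928) → (38.929,10.050) → (169.606,237.699) → (160.575,217.928). Closed: final G1 returns to the first vertex.

**Shape 3** — `<path>` cubic bezier, stroke `#ff8800` → score (S637, F2666). Control points (SVG): P0=(46.930,114.333), P1=(20.941,86.583), P2=(100.878,120.527), P3=(81.219,141.976); sampled at t=k/5. Machine vertices: (46.930,156.749) → (42.404,166.589) → (53.434,165.184) → (70.157,156.094) → (82.707,142.881) → (81.219,129.106). Open path.

G21
G90
G00 X14.254 Y166.389
M3 S637
G1 X205.851 Y12.089 F2666
G1 X20.930 Y95.324
G1 X19.832 Y211.317
G1 X14.254 Y166.389
G00 X160.575 Y217.928
M3 S908
G1 X38.929 Y10.050 F989
G1 X169.606 Y237.699
G1 X160.575 Y217.928
G00 X46.930 Y156.749
M3 S637
G1 X42.404 Y166.589 F2666
G1 X53.434 Y165.184
G1 X70.157 Y156.094
G1 X82.707 Y142.881
G1 X81.219 Y129.106
M5
G00 X0.000 Y0.000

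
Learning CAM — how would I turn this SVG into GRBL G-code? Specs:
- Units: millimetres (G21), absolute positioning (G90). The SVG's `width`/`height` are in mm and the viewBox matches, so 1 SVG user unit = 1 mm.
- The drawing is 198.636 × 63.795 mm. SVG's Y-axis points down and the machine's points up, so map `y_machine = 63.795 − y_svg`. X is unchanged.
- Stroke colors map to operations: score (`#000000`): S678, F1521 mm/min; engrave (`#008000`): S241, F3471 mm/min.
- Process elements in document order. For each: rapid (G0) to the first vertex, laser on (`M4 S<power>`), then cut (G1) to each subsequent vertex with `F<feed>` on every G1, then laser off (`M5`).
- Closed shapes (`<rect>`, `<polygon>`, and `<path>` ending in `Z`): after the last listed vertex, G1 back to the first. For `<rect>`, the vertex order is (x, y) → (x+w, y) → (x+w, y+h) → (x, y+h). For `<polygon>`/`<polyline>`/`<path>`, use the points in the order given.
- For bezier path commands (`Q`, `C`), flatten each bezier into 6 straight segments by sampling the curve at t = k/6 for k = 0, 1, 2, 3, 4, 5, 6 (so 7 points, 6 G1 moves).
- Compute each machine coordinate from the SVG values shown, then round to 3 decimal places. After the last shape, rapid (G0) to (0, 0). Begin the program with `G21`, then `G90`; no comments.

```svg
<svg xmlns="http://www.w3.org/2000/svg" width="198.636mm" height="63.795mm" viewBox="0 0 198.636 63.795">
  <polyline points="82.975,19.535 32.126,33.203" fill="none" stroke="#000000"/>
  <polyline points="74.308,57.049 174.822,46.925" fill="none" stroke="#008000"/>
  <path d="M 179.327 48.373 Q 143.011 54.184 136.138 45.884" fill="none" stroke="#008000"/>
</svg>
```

G21
G90
G0 X82.975 Y44.260
M4 S678
G1 X32.126 Y30.592 F1521
M5
G0 X74.308 Y6.746
M4 S241
G1 X174.822 Y16.870 F3471
M5
G0 X179.327 Y15.422
M4 S241
G1 X168.040 Y13.877 F3471
G1 X158.388 Y13.116 F3471
G1 X150.372 Y13.139 F3471
G1 X143.991 Y13.946 F3471
G1 X139.247 Y15.536 F3471
G1 X136.138 Y17.911 F3471
M5
G0 X0.000 Y0.000

Since the viewBox matches the mm dimensions, user units are millimetres directly. The only transform is the Y-flip y_m = 63.795 − y_svg.

Shape 1 is a line segment drawn with `<polyline>`. Its stroke #000000 means score at S678, F1521. After flipping Y the toolpath is (82.975,44.260) → (32.126,30.592).

Shape 2 is a line segment drawn with `<polyline>`. Its stroke #008000 means engrave at S241, F3471. After flipping Y the toolpath is (74.308,6.746) → (174.822,16.870).

Shape 3 is a quadratic bezier drawn with `<path>`. Its stroke #008000 means engrave at S241, F3471. After flipping Y the toolpath is (179.327,15.422) → (168.040,13.877) → (158.388,13.116) → (150.372,13.139) → (143.991,13.946) → (139.247,15.536) → (136.138,17.911).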